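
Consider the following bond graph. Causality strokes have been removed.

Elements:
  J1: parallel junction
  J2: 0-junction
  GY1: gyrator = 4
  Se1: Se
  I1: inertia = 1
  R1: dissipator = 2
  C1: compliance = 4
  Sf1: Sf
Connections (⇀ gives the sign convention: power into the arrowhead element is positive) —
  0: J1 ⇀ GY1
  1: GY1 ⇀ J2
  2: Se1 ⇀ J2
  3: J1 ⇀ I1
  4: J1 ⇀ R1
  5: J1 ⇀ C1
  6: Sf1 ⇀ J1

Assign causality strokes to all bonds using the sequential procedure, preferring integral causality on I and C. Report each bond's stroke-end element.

β0 →GY1
β1 →GY1
β2 →J2
β3 →I1
β4 →R1
β5 →J1
β6 →Sf1

b2 |J2  (Se1: effort source, stroke at far end)
b6 |Sf1  (Sf1 (Sf) sets flow on bond)
b1 |GY1  (0-jn J2 has e-setter on 2)
b0 |GY1  (GY GY1: same side as bond 1)
b3 |I1  (I1 integral (f out))
b5 |J1  (prefer integral on C1)
b4 |R1  (common-e at J1 fixed by 5)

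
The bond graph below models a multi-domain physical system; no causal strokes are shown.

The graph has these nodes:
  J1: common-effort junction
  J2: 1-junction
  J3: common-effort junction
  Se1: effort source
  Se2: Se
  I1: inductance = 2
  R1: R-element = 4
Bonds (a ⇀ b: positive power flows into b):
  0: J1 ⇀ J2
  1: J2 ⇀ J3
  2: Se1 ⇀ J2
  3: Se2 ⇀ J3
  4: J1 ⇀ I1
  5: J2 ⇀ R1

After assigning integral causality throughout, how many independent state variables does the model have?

1  (I1 all integral)

#2 |J2  (Se1: effort source, stroke at far end)
#3 |J3  (Se2 fixes effort; stroke away)
#1 |J2  (J3: bond 3 brought effort, rest push out)
#4 |I1  (I1 outputs flow p/I1)
#0 |J1  (only one effort-in slot at J1)
#5 |J2  (J2: bond 0 brought flow, rest push out)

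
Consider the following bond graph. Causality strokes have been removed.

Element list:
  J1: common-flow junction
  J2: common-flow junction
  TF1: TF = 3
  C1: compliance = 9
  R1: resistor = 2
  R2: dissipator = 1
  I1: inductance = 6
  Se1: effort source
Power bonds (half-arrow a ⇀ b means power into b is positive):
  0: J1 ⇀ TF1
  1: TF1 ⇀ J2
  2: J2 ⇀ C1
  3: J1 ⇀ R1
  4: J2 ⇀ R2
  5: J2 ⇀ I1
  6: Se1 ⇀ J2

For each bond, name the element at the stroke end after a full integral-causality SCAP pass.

b0 stroke at TF1
b1 stroke at J2
b2 stroke at J2
b3 stroke at J1
b4 stroke at J2
b5 stroke at I1
b6 stroke at J2

bond 6 →J2  (Se1 fixes effort; stroke away)
bond 2 →J2  (prefer integral on C1)
bond 5 →I1  (I1: I, integral causality)
bond 1 →J2  (common-f at J2 fixed by 5)
bond 4 →J2  (J2: bond 5 brought flow, rest push out)
bond 0 →TF1  (TF1 one-in-one-out from 1)
bond 3 →J1  (J1: bond 0 brought flow, rest push out)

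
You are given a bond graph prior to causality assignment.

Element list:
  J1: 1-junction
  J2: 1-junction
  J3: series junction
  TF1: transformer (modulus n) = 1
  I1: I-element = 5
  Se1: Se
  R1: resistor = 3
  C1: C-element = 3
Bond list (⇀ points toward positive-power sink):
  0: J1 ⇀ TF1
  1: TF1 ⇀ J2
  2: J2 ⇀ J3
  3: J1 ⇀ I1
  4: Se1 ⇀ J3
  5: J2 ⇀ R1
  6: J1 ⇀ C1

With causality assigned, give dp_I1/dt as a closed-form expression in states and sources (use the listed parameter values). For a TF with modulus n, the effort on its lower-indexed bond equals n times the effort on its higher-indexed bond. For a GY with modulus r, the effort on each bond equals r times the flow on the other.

dp_I1/dt = E_Se1 - 3*p_I1/5 - q_C1/3

β4 →J3  (Se1: effort source, stroke at far end)
β2 →J2  (J3: last free bond brings flow in)
β3 →I1  (I1: I, integral causality)
β0 →J1  (J1 flow already set via bond 3)
β6 →J1  (1-jn J1 has f-setter on 3)
β1 →TF1  (TF1: transformer flips bond 0)
β5 →J2  (J2: bond 1 brought flow, rest push out)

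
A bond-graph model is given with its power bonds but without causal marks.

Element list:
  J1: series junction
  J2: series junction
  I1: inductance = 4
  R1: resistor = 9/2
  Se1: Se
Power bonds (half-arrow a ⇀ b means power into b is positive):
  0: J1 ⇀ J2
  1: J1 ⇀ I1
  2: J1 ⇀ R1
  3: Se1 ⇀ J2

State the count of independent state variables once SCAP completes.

bond 3 stroke→J2  (Se1 (Se) sets effort on bond)
bond 0 stroke→J1  (J2: last free bond brings flow in)
bond 1 stroke→I1  (I1 integral (f out))
bond 2 stroke→J1  (common-f at J1 fixed by 1)

1  (I1 all integral)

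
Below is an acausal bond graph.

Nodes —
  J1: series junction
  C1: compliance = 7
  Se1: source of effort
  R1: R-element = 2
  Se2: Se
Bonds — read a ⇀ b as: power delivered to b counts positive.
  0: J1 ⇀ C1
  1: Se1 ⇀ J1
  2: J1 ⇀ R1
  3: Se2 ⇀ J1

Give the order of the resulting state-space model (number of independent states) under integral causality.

bond 1 stroke→J1  (source Se1 imposes e)
bond 3 stroke→J1  (Se2: effort source, stroke at far end)
bond 0 stroke→J1  (prefer integral on C1)
bond 2 stroke→R1  (J1: last free bond brings flow in)

1  (C1 all integral)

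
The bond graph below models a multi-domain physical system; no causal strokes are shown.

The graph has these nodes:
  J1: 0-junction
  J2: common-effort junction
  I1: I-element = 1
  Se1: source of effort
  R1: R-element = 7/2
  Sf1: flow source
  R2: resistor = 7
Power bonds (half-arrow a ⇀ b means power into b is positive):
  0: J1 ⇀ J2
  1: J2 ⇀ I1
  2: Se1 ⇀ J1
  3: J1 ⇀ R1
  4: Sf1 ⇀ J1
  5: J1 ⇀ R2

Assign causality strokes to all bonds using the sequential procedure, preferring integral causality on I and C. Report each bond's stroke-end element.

bond 0 →J2
bond 1 →I1
bond 2 →J1
bond 3 →R1
bond 4 →Sf1
bond 5 →R2

β2 stroke→J1  (Se1 (Se) sets effort on bond)
β4 stroke→Sf1  (Sf1: flow source, stroke at near end)
β0 stroke→J2  (J1 effort already set via bond 2)
β3 stroke→R1  (0-jn J1 has e-setter on 2)
β5 stroke→R2  (common-e at J1 fixed by 2)
β1 stroke→I1  (J2: bond 0 brought effort, rest push out)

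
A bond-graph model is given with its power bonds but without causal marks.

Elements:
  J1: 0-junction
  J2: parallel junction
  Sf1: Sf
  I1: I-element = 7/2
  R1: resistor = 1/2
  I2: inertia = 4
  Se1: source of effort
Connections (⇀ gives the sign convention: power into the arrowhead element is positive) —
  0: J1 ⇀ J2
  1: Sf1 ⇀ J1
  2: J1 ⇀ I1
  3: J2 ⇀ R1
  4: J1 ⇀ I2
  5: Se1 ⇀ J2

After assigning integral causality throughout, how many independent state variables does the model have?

b1 stroke at Sf1  (Sf1: flow source, stroke at near end)
b5 stroke at J2  (Se1 (Se) sets effort on bond)
b0 stroke at J1  (common-e at J2 fixed by 5)
b3 stroke at R1  (J2 effort already set via bond 5)
b2 stroke at I1  (J1: bond 0 brought effort, rest push out)
b4 stroke at I2  (0-jn J1 has e-setter on 0)

2  (I1, I2 all integral)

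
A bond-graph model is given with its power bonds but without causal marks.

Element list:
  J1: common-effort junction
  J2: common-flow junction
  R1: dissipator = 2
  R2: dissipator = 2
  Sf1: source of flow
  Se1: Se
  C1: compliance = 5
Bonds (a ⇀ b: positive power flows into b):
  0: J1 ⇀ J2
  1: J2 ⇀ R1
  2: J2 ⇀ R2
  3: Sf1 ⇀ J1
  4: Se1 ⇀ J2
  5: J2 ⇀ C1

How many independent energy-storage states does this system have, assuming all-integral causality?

1  (C1 all integral)

β3 stroke→Sf1  (Sf1 (Sf) sets flow on bond)
β4 stroke→J2  (Se1 (Se) sets effort on bond)
β0 stroke→J1  (J1: last free bond brings effort in)
β1 stroke→J2  (J2 flow already set via bond 0)
β2 stroke→J2  (common-f at J2 fixed by 0)
β5 stroke→J2  (J2 flow already set via bond 0)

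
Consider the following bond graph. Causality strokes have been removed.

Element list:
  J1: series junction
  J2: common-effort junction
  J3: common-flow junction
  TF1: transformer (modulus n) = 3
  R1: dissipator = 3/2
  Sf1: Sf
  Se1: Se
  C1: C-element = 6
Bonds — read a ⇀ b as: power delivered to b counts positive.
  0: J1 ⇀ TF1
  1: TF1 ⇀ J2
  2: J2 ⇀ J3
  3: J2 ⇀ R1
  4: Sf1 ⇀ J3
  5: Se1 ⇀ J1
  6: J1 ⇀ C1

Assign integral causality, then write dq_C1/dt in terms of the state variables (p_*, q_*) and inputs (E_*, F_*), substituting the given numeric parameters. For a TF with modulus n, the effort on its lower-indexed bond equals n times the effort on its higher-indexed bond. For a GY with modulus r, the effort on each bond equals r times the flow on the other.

dq_C1/dt = 2*E_Se1/27 + F_Sf1/3 - q_C1/81

β4 |Sf1  (Sf1: flow source, stroke at near end)
β5 |J1  (Se1 (Se) sets effort on bond)
β2 |J3  (J3 flow already set via bond 4)
β6 |J1  (prefer integral on C1)
β0 |TF1  (closing 1-jn rule on J1)
β1 |J2  (through TF1, causality passes straight; one stroke at TF1)
β3 |R1  (J2: bond 1 brought effort, rest push out)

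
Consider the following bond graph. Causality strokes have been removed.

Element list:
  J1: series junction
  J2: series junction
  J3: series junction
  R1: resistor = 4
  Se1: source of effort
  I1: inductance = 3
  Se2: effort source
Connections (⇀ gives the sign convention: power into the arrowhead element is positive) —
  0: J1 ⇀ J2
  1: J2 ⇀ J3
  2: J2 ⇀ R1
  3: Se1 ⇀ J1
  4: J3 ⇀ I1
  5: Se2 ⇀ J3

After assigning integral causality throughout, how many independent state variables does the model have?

β3 stroke→J1  (Se1 (Se) sets effort on bond)
β5 stroke→J3  (Se2 fixes effort; stroke away)
β0 stroke→J2  (J1 needs exactly one f-in)
β4 stroke→I1  (I1 integral (f out))
β1 stroke→J3  (J3: bond 4 brought flow, rest push out)
β2 stroke→J2  (1-jn J2 has f-setter on 1)

1  (I1 all integral)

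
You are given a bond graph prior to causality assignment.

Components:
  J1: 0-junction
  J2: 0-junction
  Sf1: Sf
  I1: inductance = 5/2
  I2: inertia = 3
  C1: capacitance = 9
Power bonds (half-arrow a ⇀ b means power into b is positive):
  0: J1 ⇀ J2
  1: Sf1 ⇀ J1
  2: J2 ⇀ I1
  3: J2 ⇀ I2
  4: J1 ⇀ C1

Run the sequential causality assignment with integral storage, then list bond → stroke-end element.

b0 stroke→J2
b1 stroke→Sf1
b2 stroke→I1
b3 stroke→I2
b4 stroke→J1

#1 stroke at Sf1  (Sf1 fixes flow; stroke at Sf1)
#2 stroke at I1  (prefer integral on I1)
#3 stroke at I2  (prefer integral on I2)
#0 stroke at J2  (J2 needs exactly one e-in)
#4 stroke at J1  (J1 needs exactly one e-in)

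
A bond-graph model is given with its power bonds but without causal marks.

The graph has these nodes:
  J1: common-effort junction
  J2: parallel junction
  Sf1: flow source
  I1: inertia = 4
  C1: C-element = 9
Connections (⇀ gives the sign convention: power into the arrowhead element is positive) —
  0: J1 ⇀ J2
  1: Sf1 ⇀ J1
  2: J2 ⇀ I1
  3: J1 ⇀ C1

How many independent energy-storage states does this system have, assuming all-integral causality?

bond 1 →Sf1  (Sf1 fixes flow; stroke at Sf1)
bond 2 →I1  (I1 integral (f out))
bond 0 →J2  (J2 needs exactly one e-in)
bond 3 →J1  (J1: last free bond brings effort in)

2  (C1, I1 all integral)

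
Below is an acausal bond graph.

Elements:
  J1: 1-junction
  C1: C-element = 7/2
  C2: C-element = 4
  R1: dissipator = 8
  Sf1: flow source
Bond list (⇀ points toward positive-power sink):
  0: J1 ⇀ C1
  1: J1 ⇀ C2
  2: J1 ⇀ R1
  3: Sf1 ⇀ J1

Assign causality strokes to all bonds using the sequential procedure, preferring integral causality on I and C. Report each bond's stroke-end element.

#3 stroke at Sf1  (Sf1 (Sf) sets flow on bond)
#0 stroke at J1  (J1 flow already set via bond 3)
#1 stroke at J1  (J1 flow already set via bond 3)
#2 stroke at J1  (J1 flow already set via bond 3)

#0 |J1
#1 |J1
#2 |J1
#3 |Sf1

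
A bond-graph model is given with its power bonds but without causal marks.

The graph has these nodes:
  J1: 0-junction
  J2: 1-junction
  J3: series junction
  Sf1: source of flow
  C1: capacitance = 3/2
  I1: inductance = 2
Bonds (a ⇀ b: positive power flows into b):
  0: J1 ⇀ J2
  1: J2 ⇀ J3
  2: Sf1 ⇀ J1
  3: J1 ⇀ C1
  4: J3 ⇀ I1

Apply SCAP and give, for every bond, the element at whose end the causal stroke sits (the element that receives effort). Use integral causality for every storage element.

b2 |Sf1  (Sf1 (Sf) sets flow on bond)
b3 |J1  (C1: C, integral causality)
b0 |J2  (J1: bond 3 brought effort, rest push out)
b1 |J3  (only one flow-in slot at J2)
b4 |I1  (only one flow-in slot at J3)

b0 stroke at J2
b1 stroke at J3
b2 stroke at Sf1
b3 stroke at J1
b4 stroke at I1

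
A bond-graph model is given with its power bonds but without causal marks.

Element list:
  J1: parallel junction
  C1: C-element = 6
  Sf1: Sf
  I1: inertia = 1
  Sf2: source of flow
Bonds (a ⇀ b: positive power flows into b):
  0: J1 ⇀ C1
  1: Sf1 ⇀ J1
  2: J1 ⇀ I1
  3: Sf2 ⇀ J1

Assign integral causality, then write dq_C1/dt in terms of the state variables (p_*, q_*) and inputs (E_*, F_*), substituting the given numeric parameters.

#1 stroke at Sf1  (Sf1 fixes flow; stroke at Sf1)
#3 stroke at Sf2  (source Sf2 imposes f)
#0 stroke at J1  (prefer integral on C1)
#2 stroke at I1  (0-jn J1 has e-setter on 0)

dq_C1/dt = F_Sf1 + F_Sf2 - p_I1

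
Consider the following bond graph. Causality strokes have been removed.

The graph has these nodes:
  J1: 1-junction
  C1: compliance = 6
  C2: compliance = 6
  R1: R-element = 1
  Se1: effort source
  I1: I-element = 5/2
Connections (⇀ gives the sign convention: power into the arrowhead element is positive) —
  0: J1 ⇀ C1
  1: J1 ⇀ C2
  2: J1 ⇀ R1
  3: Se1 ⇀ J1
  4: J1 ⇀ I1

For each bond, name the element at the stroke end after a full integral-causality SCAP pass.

b0 |J1
b1 |J1
b2 |J1
b3 |J1
b4 |I1

bond 3 stroke→J1  (Se1 (Se) sets effort on bond)
bond 0 stroke→J1  (C1: C, integral causality)
bond 1 stroke→J1  (C2: C, integral causality)
bond 4 stroke→I1  (prefer integral on I1)
bond 2 stroke→J1  (J1 flow already set via bond 4)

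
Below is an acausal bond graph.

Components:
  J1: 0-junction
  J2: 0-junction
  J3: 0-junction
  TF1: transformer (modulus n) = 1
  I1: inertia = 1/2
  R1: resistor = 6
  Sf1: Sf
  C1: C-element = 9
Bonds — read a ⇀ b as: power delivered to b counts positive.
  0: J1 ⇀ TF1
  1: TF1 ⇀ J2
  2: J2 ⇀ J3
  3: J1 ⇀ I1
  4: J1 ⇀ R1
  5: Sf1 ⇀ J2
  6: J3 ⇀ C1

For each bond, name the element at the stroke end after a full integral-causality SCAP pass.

#5 stroke at Sf1  (source Sf1 imposes f)
#3 stroke at I1  (I1 integral (f out))
#6 stroke at J3  (C1 integral (e out))
#2 stroke at J2  (J3: bond 6 brought effort, rest push out)
#1 stroke at TF1  (J2: bond 2 brought effort, rest push out)
#0 stroke at J1  (TF TF1: opposite of bond 1)
#4 stroke at R1  (0-jn J1 has e-setter on 0)

#0 →J1
#1 →TF1
#2 →J2
#3 →I1
#4 →R1
#5 →Sf1
#6 →J3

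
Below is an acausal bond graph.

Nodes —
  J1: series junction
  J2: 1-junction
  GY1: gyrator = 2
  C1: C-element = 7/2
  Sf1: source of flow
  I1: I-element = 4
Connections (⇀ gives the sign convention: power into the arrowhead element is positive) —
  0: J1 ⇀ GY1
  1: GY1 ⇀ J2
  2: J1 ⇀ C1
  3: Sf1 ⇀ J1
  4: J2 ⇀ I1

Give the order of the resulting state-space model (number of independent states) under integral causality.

β3 →Sf1  (Sf1: flow source, stroke at near end)
β0 →J1  (J1: bond 3 brought flow, rest push out)
β2 →J1  (J1 flow already set via bond 3)
β1 →J2  (GY GY1: same side as bond 0)
β4 →I1  (J2: last free bond brings flow in)

2  (C1, I1 all integral)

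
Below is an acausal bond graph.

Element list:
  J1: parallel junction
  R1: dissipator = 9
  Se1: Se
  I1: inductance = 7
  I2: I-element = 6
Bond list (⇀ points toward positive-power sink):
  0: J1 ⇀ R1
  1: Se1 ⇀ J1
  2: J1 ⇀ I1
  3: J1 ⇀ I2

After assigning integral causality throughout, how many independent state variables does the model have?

2  (I1, I2 all integral)

#1 →J1  (Se1 (Se) sets effort on bond)
#0 →R1  (J1: bond 1 brought effort, rest push out)
#2 →I1  (J1: bond 1 brought effort, rest push out)
#3 →I2  (0-jn J1 has e-setter on 1)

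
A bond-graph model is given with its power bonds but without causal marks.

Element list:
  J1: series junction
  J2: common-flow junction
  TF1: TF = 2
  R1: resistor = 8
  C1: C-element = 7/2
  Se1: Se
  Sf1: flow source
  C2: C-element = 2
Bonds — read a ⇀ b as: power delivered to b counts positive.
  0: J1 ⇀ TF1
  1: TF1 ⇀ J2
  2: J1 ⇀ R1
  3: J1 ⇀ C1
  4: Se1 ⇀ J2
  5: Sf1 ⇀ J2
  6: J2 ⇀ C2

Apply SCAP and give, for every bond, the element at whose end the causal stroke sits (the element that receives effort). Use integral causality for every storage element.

β4 →J2  (Se1 fixes effort; stroke away)
β5 →Sf1  (source Sf1 imposes f)
β1 →J2  (J2 flow already set via bond 5)
β6 →J2  (1-jn J2 has f-setter on 5)
β0 →TF1  (through TF1, causality passes straight; one stroke at TF1)
β2 →J1  (J1: bond 0 brought flow, rest push out)
β3 →J1  (common-f at J1 fixed by 0)

β0 stroke at TF1
β1 stroke at J2
β2 stroke at J1
β3 stroke at J1
β4 stroke at J2
β5 stroke at Sf1
β6 stroke at J2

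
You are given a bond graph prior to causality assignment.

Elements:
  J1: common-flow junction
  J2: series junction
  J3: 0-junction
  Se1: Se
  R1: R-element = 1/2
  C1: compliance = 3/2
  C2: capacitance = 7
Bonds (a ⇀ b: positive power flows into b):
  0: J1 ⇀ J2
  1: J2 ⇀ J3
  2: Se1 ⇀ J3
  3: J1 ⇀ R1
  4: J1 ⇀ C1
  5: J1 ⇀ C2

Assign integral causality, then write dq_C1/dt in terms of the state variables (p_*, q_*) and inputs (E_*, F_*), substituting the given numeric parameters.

b2 stroke→J3  (Se1 fixes effort; stroke away)
b1 stroke→J2  (J3 effort already set via bond 2)
b0 stroke→J1  (closing 1-jn rule on J2)
b4 stroke→J1  (C1 integral (e out))
b5 stroke→J1  (prefer integral on C2)
b3 stroke→R1  (J1 needs exactly one f-in)

dq_C1/dt = -2*E_Se1 - 4*q_C1/3 - 2*q_C2/7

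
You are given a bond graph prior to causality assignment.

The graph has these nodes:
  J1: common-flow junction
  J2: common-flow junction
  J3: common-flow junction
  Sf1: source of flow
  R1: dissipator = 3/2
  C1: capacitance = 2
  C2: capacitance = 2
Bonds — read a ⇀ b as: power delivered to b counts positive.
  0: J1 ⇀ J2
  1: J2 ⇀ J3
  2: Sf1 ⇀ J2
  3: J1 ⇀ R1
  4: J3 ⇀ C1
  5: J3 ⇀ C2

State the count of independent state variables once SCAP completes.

2  (C1, C2 all integral)

β2 →Sf1  (Sf1 fixes flow; stroke at Sf1)
β0 →J2  (1-jn J2 has f-setter on 2)
β1 →J2  (J2: bond 2 brought flow, rest push out)
β4 →J3  (1-jn J3 has f-setter on 1)
β5 →J3  (common-f at J3 fixed by 1)
β3 →J1  (1-jn J1 has f-setter on 0)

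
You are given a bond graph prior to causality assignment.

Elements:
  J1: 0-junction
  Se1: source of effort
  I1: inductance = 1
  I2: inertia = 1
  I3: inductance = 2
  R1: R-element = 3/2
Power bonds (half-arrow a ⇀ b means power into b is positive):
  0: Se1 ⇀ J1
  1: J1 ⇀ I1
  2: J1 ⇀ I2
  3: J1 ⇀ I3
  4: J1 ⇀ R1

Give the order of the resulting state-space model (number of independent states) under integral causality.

bond 0 →J1  (source Se1 imposes e)
bond 1 →I1  (0-jn J1 has e-setter on 0)
bond 2 →I2  (J1 effort already set via bond 0)
bond 3 →I3  (common-e at J1 fixed by 0)
bond 4 →R1  (common-e at J1 fixed by 0)

3  (I1, I2, I3 all integral)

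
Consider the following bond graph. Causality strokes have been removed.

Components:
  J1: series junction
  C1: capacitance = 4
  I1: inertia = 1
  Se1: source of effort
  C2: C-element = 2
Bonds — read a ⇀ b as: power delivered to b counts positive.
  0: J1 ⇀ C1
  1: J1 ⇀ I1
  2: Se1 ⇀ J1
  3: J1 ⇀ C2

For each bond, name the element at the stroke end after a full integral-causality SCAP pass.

bond 0 |J1
bond 1 |I1
bond 2 |J1
bond 3 |J1

β2 stroke at J1  (source Se1 imposes e)
β0 stroke at J1  (C1: C, integral causality)
β1 stroke at I1  (I1 integral (f out))
β3 stroke at J1  (J1: bond 1 brought flow, rest push out)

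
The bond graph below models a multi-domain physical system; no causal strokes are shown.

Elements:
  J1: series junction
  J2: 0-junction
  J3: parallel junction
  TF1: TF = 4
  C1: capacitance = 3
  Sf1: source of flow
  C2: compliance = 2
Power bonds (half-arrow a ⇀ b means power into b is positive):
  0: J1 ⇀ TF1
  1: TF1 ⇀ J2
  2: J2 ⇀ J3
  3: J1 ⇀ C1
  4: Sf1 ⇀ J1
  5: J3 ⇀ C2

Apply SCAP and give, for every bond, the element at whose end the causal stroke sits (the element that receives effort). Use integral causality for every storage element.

#4 stroke→Sf1  (Sf1 (Sf) sets flow on bond)
#0 stroke→J1  (common-f at J1 fixed by 4)
#3 stroke→J1  (J1 flow already set via bond 4)
#1 stroke→TF1  (through TF1, causality passes straight; one stroke at TF1)
#2 stroke→J2  (closing 0-jn rule on J2)
#5 stroke→J3  (closing 0-jn rule on J3)

bond 0 stroke→J1
bond 1 stroke→TF1
bond 2 stroke→J2
bond 3 stroke→J1
bond 4 stroke→Sf1
bond 5 stroke→J3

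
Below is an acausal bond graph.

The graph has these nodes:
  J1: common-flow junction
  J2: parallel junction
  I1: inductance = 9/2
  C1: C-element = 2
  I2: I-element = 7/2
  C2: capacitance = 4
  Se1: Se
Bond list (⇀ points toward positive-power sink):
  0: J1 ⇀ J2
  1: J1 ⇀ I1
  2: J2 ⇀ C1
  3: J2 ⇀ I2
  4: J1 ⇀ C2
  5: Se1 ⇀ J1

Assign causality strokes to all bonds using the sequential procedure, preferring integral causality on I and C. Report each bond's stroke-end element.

β0 stroke→J1
β1 stroke→I1
β2 stroke→J2
β3 stroke→I2
β4 stroke→J1
β5 stroke→J1

#5 |J1  (Se1 fixes effort; stroke away)
#1 |I1  (prefer integral on I1)
#0 |J1  (1-jn J1 has f-setter on 1)
#4 |J1  (1-jn J1 has f-setter on 1)
#2 |J2  (prefer integral on C1)
#3 |I2  (J2 effort already set via bond 2)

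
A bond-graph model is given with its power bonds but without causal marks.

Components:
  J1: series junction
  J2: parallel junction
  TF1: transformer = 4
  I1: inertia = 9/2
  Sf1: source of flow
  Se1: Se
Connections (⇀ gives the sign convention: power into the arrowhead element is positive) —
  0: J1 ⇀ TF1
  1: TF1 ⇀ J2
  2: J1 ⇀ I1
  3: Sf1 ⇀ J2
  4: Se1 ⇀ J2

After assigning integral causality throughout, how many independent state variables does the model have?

1  (I1 all integral)

#3 stroke→Sf1  (Sf1 (Sf) sets flow on bond)
#4 stroke→J2  (Se1 (Se) sets effort on bond)
#1 stroke→TF1  (common-e at J2 fixed by 4)
#0 stroke→J1  (through TF1, causality passes straight; one stroke at TF1)
#2 stroke→I1  (J1: last free bond brings flow in)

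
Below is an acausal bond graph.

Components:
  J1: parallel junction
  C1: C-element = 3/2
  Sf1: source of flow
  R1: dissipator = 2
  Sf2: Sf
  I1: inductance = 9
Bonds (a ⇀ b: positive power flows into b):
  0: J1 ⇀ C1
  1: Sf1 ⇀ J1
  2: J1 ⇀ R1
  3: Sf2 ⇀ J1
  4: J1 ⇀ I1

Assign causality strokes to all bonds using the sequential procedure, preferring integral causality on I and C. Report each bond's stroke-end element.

bond 1 →Sf1  (Sf1 fixes flow; stroke at Sf1)
bond 3 →Sf2  (Sf2 fixes flow; stroke at Sf2)
bond 0 →J1  (C1 integral (e out))
bond 2 →R1  (common-e at J1 fixed by 0)
bond 4 →I1  (0-jn J1 has e-setter on 0)

b0 stroke→J1
b1 stroke→Sf1
b2 stroke→R1
b3 stroke→Sf2
b4 stroke→I1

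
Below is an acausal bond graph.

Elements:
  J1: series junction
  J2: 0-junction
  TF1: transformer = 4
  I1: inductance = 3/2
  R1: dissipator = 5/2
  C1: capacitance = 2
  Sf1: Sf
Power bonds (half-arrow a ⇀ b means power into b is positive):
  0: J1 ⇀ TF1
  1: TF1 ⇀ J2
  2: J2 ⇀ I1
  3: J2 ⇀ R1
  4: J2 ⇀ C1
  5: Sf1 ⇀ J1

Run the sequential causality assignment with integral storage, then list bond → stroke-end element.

b5 |Sf1  (Sf1: flow source, stroke at near end)
b0 |J1  (common-f at J1 fixed by 5)
b1 |TF1  (TF TF1: opposite of bond 0)
b2 |I1  (I1: I, integral causality)
b4 |J2  (prefer integral on C1)
b3 |R1  (common-e at J2 fixed by 4)

β0 |J1
β1 |TF1
β2 |I1
β3 |R1
β4 |J2
β5 |Sf1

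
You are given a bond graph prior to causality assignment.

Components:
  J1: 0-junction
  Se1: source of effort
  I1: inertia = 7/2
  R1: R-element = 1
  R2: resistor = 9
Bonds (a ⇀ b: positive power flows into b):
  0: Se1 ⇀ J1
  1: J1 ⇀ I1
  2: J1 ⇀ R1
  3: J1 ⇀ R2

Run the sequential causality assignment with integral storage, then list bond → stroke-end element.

β0 stroke at J1  (Se1: effort source, stroke at far end)
β1 stroke at I1  (J1: bond 0 brought effort, rest push out)
β2 stroke at R1  (0-jn J1 has e-setter on 0)
β3 stroke at R2  (0-jn J1 has e-setter on 0)

b0 stroke→J1
b1 stroke→I1
b2 stroke→R1
b3 stroke→R2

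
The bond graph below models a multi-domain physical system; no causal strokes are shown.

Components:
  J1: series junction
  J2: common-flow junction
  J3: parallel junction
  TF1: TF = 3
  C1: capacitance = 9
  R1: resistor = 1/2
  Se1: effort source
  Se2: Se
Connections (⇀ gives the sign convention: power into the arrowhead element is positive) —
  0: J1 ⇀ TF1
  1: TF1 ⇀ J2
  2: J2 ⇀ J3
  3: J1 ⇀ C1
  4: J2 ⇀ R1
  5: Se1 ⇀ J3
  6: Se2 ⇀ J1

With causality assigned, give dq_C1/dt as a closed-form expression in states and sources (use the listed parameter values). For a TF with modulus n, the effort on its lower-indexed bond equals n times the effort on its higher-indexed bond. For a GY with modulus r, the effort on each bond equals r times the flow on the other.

bond 5 →J3  (source Se1 imposes e)
bond 6 →J1  (Se2: effort source, stroke at far end)
bond 2 →J2  (J3: bond 5 brought effort, rest push out)
bond 3 →J1  (prefer integral on C1)
bond 0 →TF1  (J1: last free bond brings flow in)
bond 1 →J2  (TF1 one-in-one-out from 0)
bond 4 →R1  (only one flow-in slot at J2)

dq_C1/dt = -2*E_Se1/3 + 2*E_Se2/9 - 2*q_C1/81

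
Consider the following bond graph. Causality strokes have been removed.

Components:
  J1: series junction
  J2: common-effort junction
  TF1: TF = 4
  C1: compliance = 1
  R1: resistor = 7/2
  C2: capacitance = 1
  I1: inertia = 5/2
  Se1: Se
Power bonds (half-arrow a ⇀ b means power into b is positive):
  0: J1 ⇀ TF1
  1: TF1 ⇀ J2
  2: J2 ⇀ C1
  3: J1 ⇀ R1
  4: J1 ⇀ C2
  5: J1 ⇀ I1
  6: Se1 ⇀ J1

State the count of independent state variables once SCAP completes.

3  (C1, C2, I1 all integral)

bond 6 stroke→J1  (Se1 fixes effort; stroke away)
bond 2 stroke→J2  (C1 outputs effort q/C1)
bond 1 stroke→TF1  (J2 effort already set via bond 2)
bond 0 stroke→J1  (through TF1, causality passes straight; one stroke at TF1)
bond 4 stroke→J1  (prefer integral on C2)
bond 5 stroke→I1  (I1 integral (f out))
bond 3 stroke→J1  (J1 flow already set via bond 5)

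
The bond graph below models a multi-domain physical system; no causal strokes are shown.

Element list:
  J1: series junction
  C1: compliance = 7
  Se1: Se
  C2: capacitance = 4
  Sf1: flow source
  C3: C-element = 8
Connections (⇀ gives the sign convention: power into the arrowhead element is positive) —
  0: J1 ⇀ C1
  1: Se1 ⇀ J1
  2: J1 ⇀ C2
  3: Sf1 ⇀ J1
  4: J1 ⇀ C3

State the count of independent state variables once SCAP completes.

b1 stroke→J1  (Se1 fixes effort; stroke away)
b3 stroke→Sf1  (source Sf1 imposes f)
b0 stroke→J1  (common-f at J1 fixed by 3)
b2 stroke→J1  (1-jn J1 has f-setter on 3)
b4 stroke→J1  (J1: bond 3 brought flow, rest push out)

3  (C1, C2, C3 all integral)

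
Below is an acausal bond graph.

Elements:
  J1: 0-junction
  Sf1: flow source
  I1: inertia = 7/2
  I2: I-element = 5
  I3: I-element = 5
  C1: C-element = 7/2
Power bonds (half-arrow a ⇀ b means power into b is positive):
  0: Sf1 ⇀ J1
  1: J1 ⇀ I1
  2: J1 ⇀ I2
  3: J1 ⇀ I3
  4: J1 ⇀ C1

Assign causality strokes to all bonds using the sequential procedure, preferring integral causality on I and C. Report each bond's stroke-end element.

bond 0 |Sf1  (Sf1: flow source, stroke at near end)
bond 1 |I1  (prefer integral on I1)
bond 2 |I2  (I2 outputs flow p/I2)
bond 3 |I3  (I3 outputs flow p/I3)
bond 4 |J1  (J1: last free bond brings effort in)

#0 stroke→Sf1
#1 stroke→I1
#2 stroke→I2
#3 stroke→I3
#4 stroke→J1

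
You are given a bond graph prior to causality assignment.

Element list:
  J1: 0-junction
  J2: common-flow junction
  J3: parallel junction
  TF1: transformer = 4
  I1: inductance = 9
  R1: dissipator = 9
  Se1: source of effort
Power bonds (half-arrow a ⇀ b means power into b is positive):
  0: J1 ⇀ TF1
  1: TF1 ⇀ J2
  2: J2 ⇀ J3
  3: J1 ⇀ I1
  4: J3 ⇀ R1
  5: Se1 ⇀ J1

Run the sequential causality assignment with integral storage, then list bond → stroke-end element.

b5 →J1  (Se1: effort source, stroke at far end)
b0 →TF1  (J1: bond 5 brought effort, rest push out)
b3 →I1  (0-jn J1 has e-setter on 5)
b1 →J2  (TF1 one-in-one-out from 0)
b2 →J3  (J2 needs exactly one f-in)
b4 →R1  (0-jn J3 has e-setter on 2)

β0 stroke at TF1
β1 stroke at J2
β2 stroke at J3
β3 stroke at I1
β4 stroke at R1
β5 stroke at J1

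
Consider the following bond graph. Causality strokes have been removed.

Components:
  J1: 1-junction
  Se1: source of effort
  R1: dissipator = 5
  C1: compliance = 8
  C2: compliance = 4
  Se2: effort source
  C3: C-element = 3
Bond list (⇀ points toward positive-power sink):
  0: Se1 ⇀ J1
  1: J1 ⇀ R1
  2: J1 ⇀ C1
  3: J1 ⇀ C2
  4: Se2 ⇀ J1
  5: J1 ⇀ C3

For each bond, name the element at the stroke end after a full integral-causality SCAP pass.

bond 0 stroke→J1  (Se1 fixes effort; stroke away)
bond 4 stroke→J1  (Se2 (Se) sets effort on bond)
bond 2 stroke→J1  (C1 outputs effort q/C1)
bond 3 stroke→J1  (prefer integral on C2)
bond 5 stroke→J1  (C3: C, integral causality)
bond 1 stroke→R1  (J1: last free bond brings flow in)

β0 stroke→J1
β1 stroke→R1
β2 stroke→J1
β3 stroke→J1
β4 stroke→J1
β5 stroke→J1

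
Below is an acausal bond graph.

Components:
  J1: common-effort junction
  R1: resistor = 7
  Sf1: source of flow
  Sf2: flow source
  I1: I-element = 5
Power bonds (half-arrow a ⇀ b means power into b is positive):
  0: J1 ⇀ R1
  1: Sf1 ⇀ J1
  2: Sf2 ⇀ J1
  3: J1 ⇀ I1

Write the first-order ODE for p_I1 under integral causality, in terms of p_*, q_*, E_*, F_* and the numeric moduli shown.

dp_I1/dt = 7*F_Sf1 + 7*F_Sf2 - 7*p_I1/5

β1 |Sf1  (Sf1 fixes flow; stroke at Sf1)
β2 |Sf2  (Sf2 fixes flow; stroke at Sf2)
β3 |I1  (I1: I, integral causality)
β0 |J1  (J1: last free bond brings effort in)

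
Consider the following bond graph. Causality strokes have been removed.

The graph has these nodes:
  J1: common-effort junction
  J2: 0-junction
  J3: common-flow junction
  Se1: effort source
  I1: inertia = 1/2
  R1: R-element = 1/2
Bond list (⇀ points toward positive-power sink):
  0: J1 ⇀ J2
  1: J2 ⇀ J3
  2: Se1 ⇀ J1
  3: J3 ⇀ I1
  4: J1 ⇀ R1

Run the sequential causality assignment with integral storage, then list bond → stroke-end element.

#2 stroke at J1  (Se1 (Se) sets effort on bond)
#0 stroke at J2  (J1: bond 2 brought effort, rest push out)
#4 stroke at R1  (0-jn J1 has e-setter on 2)
#1 stroke at J3  (J2 effort already set via bond 0)
#3 stroke at I1  (only one flow-in slot at J3)

b0 →J2
b1 →J3
b2 →J1
b3 →I1
b4 →R1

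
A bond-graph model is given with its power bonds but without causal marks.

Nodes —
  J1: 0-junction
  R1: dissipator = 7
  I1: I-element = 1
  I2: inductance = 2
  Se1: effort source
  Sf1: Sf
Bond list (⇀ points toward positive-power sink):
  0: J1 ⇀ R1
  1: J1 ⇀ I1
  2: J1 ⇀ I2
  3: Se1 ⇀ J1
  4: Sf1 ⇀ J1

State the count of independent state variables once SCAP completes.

#3 →J1  (Se1 fixes effort; stroke away)
#4 →Sf1  (Sf1: flow source, stroke at near end)
#0 →R1  (0-jn J1 has e-setter on 3)
#1 →I1  (0-jn J1 has e-setter on 3)
#2 →I2  (J1: bond 3 brought effort, rest push out)

2  (I1, I2 all integral)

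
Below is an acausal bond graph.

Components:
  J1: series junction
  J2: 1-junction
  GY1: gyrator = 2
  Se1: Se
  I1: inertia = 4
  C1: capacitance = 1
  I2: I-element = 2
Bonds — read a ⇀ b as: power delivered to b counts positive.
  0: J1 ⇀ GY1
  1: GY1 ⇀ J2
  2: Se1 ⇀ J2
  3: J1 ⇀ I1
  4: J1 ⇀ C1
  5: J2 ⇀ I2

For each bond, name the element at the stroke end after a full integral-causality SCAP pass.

b0 stroke→J1
b1 stroke→J2
b2 stroke→J2
b3 stroke→I1
b4 stroke→J1
b5 stroke→I2

#2 stroke at J2  (Se1: effort source, stroke at far end)
#3 stroke at I1  (prefer integral on I1)
#0 stroke at J1  (J1: bond 3 brought flow, rest push out)
#4 stroke at J1  (1-jn J1 has f-setter on 3)
#1 stroke at J2  (GY1 both-in/both-out from 0)
#5 stroke at I2  (J2 needs exactly one f-in)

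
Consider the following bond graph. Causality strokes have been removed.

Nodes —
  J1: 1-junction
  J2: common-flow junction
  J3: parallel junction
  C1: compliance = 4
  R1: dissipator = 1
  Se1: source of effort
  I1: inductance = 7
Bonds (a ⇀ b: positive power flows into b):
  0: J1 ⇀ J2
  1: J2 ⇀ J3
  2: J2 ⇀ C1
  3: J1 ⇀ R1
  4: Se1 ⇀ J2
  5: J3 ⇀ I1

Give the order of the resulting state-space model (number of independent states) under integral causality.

b4 →J2  (source Se1 imposes e)
b2 →J2  (prefer integral on C1)
b5 →I1  (I1 outputs flow p/I1)
b1 →J3  (J3: last free bond brings effort in)
b0 →J2  (common-f at J2 fixed by 1)
b3 →J1  (1-jn J1 has f-setter on 0)

2  (C1, I1 all integral)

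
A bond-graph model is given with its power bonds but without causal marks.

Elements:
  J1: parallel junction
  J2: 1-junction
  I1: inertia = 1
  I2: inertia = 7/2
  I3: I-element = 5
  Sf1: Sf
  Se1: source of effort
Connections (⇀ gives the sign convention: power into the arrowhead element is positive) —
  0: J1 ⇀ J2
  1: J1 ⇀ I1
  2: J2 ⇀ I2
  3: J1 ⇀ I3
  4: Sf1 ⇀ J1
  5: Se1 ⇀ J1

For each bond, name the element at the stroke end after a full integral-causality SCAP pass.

b4 stroke at Sf1  (Sf1: flow source, stroke at near end)
b5 stroke at J1  (Se1: effort source, stroke at far end)
b0 stroke at J2  (J1 effort already set via bond 5)
b1 stroke at I1  (J1 effort already set via bond 5)
b3 stroke at I3  (J1 effort already set via bond 5)
b2 stroke at I2  (J2: last free bond brings flow in)

bond 0 stroke→J2
bond 1 stroke→I1
bond 2 stroke→I2
bond 3 stroke→I3
bond 4 stroke→Sf1
bond 5 stroke→J1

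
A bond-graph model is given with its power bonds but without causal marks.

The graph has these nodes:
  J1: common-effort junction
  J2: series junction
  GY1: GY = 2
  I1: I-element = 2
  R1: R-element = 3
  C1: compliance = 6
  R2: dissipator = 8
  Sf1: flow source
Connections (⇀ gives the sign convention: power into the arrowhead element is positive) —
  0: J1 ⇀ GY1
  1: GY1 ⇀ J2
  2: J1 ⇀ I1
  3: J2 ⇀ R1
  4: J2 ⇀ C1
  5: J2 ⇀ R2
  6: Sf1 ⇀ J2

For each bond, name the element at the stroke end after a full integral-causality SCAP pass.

b0 →J1
b1 →J2
b2 →I1
b3 →J2
b4 →J2
b5 →J2
b6 →Sf1

b6 stroke→Sf1  (Sf1 fixes flow; stroke at Sf1)
b1 stroke→J2  (1-jn J2 has f-setter on 6)
b3 stroke→J2  (J2 flow already set via bond 6)
b4 stroke→J2  (J2 flow already set via bond 6)
b5 stroke→J2  (common-f at J2 fixed by 6)
b0 stroke→J1  (GY1 both-in/both-out from 1)
b2 stroke→I1  (J1: bond 0 brought effort, rest push out)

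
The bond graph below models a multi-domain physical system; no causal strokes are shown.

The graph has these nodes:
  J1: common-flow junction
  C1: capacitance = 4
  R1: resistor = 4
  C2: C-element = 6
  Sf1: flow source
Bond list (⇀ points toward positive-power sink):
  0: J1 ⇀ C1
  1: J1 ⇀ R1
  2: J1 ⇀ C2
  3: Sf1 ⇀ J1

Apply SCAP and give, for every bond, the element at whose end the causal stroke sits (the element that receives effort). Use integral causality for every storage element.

bond 3 →Sf1  (source Sf1 imposes f)
bond 0 →J1  (1-jn J1 has f-setter on 3)
bond 1 →J1  (1-jn J1 has f-setter on 3)
bond 2 →J1  (common-f at J1 fixed by 3)

β0 |J1
β1 |J1
β2 |J1
β3 |Sf1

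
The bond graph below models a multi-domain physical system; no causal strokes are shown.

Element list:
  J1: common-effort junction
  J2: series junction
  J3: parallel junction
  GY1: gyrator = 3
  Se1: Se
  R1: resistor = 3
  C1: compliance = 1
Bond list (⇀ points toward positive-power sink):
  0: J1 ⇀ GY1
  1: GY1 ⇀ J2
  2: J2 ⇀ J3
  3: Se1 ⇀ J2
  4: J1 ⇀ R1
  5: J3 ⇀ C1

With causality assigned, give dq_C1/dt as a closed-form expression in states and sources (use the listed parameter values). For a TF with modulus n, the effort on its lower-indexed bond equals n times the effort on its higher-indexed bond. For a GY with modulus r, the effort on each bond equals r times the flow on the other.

b3 |J2  (Se1: effort source, stroke at far end)
b5 |J3  (C1: C, integral causality)
b2 |J2  (0-jn J3 has e-setter on 5)
b1 |GY1  (J2: last free bond brings flow in)
b0 |GY1  (through GY1, causality inverts; strokes same side of GY1)
b4 |J1  (J1 needs exactly one e-in)

dq_C1/dt = E_Se1/3 - q_C1/3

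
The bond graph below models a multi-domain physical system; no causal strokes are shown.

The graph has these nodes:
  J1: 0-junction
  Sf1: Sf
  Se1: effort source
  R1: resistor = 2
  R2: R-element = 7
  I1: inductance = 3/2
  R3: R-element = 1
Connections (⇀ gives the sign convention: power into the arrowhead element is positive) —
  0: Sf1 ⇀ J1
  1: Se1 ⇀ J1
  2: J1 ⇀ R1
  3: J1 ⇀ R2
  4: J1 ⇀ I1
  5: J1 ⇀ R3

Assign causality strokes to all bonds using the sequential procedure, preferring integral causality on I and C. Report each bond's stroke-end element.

#0 stroke→Sf1  (Sf1: flow source, stroke at near end)
#1 stroke→J1  (Se1 (Se) sets effort on bond)
#2 stroke→R1  (J1: bond 1 brought effort, rest push out)
#3 stroke→R2  (common-e at J1 fixed by 1)
#4 stroke→I1  (J1: bond 1 brought effort, rest push out)
#5 stroke→R3  (0-jn J1 has e-setter on 1)

bond 0 stroke at Sf1
bond 1 stroke at J1
bond 2 stroke at R1
bond 3 stroke at R2
bond 4 stroke at I1
bond 5 stroke at R3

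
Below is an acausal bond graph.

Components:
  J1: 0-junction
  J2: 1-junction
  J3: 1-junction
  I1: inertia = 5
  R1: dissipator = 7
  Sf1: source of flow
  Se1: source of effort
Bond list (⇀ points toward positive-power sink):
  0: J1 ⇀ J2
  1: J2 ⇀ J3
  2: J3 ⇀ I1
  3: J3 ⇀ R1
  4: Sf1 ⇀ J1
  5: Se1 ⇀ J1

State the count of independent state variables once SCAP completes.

1  (I1 all integral)

b4 stroke at Sf1  (Sf1 (Sf) sets flow on bond)
b5 stroke at J1  (Se1 fixes effort; stroke away)
b0 stroke at J2  (J1: bond 5 brought effort, rest push out)
b1 stroke at J3  (J2: last free bond brings flow in)
b2 stroke at I1  (I1 outputs flow p/I1)
b3 stroke at J3  (J3 flow already set via bond 2)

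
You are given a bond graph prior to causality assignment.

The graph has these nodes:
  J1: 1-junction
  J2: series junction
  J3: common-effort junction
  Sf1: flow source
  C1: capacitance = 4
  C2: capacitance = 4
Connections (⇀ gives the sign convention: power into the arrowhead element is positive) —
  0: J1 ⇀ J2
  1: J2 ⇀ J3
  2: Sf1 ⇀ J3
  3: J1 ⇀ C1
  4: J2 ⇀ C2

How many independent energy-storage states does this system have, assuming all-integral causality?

β2 stroke→Sf1  (Sf1 (Sf) sets flow on bond)
β1 stroke→J3  (J3: last free bond brings effort in)
β0 stroke→J2  (common-f at J2 fixed by 1)
β4 stroke→J2  (1-jn J2 has f-setter on 1)
β3 stroke→J1  (J1: bond 0 brought flow, rest push out)

2  (C1, C2 all integral)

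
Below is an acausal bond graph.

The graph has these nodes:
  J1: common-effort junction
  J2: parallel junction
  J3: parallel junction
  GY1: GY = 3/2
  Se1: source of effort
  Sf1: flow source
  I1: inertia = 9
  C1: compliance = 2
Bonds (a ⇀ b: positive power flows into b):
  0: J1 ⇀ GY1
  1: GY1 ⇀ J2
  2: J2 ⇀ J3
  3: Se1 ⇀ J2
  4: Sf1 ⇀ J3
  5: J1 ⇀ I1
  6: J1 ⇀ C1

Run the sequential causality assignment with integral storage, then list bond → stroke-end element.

#0 →GY1
#1 →GY1
#2 →J3
#3 →J2
#4 →Sf1
#5 →I1
#6 →J1

#3 →J2  (Se1: effort source, stroke at far end)
#4 →Sf1  (source Sf1 imposes f)
#1 →GY1  (common-e at J2 fixed by 3)
#2 →J3  (common-e at J2 fixed by 3)
#0 →GY1  (GY GY1: same side as bond 1)
#5 →I1  (I1 outputs flow p/I1)
#6 →J1  (J1 needs exactly one e-in)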